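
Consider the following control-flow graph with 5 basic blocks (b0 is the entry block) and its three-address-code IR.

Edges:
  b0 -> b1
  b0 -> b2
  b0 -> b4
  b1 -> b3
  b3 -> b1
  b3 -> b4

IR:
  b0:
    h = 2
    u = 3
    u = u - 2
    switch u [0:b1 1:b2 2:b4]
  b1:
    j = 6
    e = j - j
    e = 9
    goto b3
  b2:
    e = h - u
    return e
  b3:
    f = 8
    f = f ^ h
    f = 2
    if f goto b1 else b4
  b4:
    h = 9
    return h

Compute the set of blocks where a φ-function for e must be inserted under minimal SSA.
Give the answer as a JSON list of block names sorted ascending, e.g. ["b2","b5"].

Answer: ["b1", "b4"]

Derivation:
idom tree: b1←b0 b2←b0 b3←b1 b4←b0
Dom at joins:
  b1: preds {b0,b3}: {b0} ∩ {b0,b1,b3} = {b0}; idom=b0
  b4: preds {b0,b3}: {b0} ∩ {b0,b1,b3} = {b0}; idom=b0

Frontier:
  b1←b0: walk · to b0
  b1←b3: walk b3→b1 to b0
  b4←b0: walk · to b0
  b4←b3: walk b3→b1 to b0
  DF(b0)=∅
  DF(b1)={b1,b4}
  DF(b2)=∅
  DF(b3)={b1,b4}
  DF(b4)=∅

φ for e: defs {b1,b2}
  DF⁺ = {b1,b4}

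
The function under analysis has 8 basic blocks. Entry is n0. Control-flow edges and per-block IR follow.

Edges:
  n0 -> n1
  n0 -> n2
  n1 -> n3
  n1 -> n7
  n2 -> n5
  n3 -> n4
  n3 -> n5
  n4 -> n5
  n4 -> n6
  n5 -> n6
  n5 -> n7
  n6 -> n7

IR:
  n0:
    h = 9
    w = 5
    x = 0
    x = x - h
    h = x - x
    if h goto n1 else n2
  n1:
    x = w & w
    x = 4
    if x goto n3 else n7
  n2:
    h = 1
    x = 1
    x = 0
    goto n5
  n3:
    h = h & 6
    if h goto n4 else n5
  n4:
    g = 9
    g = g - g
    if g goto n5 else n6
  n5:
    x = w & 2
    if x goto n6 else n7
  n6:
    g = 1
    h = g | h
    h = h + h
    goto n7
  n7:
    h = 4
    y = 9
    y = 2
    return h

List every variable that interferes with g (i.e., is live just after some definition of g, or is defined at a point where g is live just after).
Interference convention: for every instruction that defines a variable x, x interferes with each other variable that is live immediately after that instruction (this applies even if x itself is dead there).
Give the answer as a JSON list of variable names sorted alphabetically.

Answer: ["h", "w"]

Derivation:
def/use:
  n0 def {h,w,x} use ∅
  n1 def {x} use {w}
  n2 def {h,x} use ∅
  n3 def {h} use {h}
  n4 def {g} use ∅
  n5 def {x} use {w}
  n6 def {g,h} use {h}
  n7 def {h,y} use ∅

Liveness:
  n0 li=∅ lo={h,w}
  n1 li={h,w} lo={h,w}
  n2 li={w} lo={h,w}
  n3 li={h,w} lo={h,w}
  n4 li={h,w} lo={h,w}
  n5 li={h,w} lo={h}
  n6 li={h} lo=∅
  n7 li=∅ lo=∅

Conflict graph:
  g↔{h,w}
  h↔{g,w,x,y}
  w↔{g,h,x}
  x↔{h,w}
  y↔{h}

N(g) = ["h", "w"]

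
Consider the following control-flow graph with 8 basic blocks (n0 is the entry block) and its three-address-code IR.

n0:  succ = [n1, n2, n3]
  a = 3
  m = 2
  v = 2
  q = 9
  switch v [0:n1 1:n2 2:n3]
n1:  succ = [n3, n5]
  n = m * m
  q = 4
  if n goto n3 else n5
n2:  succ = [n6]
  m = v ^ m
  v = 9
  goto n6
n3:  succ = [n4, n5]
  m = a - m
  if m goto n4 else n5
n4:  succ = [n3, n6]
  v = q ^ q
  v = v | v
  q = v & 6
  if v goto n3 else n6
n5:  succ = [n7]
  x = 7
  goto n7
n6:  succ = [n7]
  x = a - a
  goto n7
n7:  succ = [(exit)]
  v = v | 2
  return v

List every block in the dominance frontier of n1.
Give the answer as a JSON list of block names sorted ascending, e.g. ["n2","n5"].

idom tree: n1←n0 n2←n0 n3←n0 n4←n3 n5←n0 n6←n0 n7←n0
Dom at joins:
  n3: preds {n0,n1,n4}: {n0} ∩ {n0,n1} ∩ {n0,n3,n4} = {n0}; idom=n0
  n5: preds {n1,n3}: {n0,n1} ∩ {n0,n3} = {n0}; idom=n0
  n6: preds {n2,n4}: {n0,n2} ∩ {n0,n3,n4} = {n0}; idom=n0
  n7: preds {n5,n6}: {n0,n5} ∩ {n0,n6} = {n0}; idom=n0

DF walk-up:
  n3←n0: walk · to n0
  n3←n1: walk n1 to n0
  n3←n4: walk n4→n3 to n0
  n5←n1: walk n1 to n0
  n5←n3: walk n3 to n0
  n6←n2: walk n2 to n0
  n6←n4: walk n4→n3 to n0
  n7←n5: walk n5 to n0
  n7←n6: walk n6 to n0
  n0 → ∅
  n1 → {n3,n5}
  n2 → {n6}
  n3 → {n3,n5,n6}
  n4 → {n3,n6}
  n5 → {n7}
  n6 → {n7}
  n7 → ∅

DF(n1) = ["n3", "n5"]

Answer: ["n3", "n5"]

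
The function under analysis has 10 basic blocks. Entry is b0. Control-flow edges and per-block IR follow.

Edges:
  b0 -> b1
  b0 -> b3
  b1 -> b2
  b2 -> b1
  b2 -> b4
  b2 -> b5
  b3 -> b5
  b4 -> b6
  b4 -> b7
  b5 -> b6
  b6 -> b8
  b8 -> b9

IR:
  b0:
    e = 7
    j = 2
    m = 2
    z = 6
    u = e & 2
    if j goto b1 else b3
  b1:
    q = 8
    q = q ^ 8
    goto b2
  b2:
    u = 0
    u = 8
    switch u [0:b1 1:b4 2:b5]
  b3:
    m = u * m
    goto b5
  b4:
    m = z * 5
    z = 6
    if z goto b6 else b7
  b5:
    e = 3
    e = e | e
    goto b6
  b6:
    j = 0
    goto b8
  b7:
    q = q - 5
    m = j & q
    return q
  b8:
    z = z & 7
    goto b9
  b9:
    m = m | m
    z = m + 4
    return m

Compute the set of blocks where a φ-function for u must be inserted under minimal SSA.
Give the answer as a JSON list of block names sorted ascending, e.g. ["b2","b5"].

idom tree: b1←b0 b2←b1 b3←b0 b4←b2 b5←b0 b6←b0 b7←b4 b8←b6 b9←b8
Dom∩ at merges:
  b1: preds {b0,b2}: {b0} ∩ {b0,b1,b2} = {b0}; idom=b0
  b5: preds {b2,b3}: {b0,b1,b2} ∩ {b0,b3} = {b0}; idom=b0
  b6: preds {b4,b5}: {b0,b1,b2,b4} ∩ {b0,b5} = {b0}; idom=b0

Frontier:
  join b1 pred b0: · stop@b0
  join b1 pred b2: b2→b1 stop@b0
  join b5 pred b2: b2→b1 stop@b0
  join b5 pred b3: b3 stop@b0
  join b6 pred b4: b4→b2→b1 stop@b0
  join b6 pred b5: b5 stop@b0
  b0 → ∅
  b1 → {b1,b5,b6}
  b2 → {b1,b5,b6}
  b3 → {b5}
  b4 → {b6}
  b5 → {b6}
  b6 → ∅
  b7 → ∅
  b8 → ∅
  b9 → ∅

φ for u: defs {b0,b2}
  DF⁺ = {b1,b5,b6}

Answer: ["b1", "b5", "b6"]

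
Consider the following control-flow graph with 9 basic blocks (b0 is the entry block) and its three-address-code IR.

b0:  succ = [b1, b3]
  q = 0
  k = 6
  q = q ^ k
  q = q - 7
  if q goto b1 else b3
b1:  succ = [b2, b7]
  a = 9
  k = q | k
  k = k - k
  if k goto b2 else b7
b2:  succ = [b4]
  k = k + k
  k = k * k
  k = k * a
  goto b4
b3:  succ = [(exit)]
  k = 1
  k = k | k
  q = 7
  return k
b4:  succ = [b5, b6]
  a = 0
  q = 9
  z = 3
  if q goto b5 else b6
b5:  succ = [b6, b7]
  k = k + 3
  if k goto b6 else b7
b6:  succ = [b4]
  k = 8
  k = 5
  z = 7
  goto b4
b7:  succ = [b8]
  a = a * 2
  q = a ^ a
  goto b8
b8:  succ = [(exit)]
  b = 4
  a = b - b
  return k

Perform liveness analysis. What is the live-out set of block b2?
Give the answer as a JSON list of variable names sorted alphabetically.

Answer: ["k"]

Working:
def/use:
  b0: def={k,q} ue=∅
  b1: def={a,k} ue={k,q}
  b2: def={k} ue={a,k}
  b3: def={k,q} ue=∅
  b4: def={a,q,z} ue=∅
  b5: def={k} ue={k}
  b6: def={k,z} ue=∅
  b7: def={a,q} ue={a}
  b8: def={a,b} ue={k}

Backward fixpoint:
  b0 li=∅ lo={k,q}
  b1 li={k,q} lo={a,k}
  b2 li={a,k} lo={k}
  b3 li=∅ lo=∅
  b4 li={k} lo={a,k}
  b5 li={a,k} lo={a,k}
  b6 li=∅ lo={k}
  b7 li={a,k} lo={k}
  b8 li={k} lo=∅

live-out(b2) = ["k"]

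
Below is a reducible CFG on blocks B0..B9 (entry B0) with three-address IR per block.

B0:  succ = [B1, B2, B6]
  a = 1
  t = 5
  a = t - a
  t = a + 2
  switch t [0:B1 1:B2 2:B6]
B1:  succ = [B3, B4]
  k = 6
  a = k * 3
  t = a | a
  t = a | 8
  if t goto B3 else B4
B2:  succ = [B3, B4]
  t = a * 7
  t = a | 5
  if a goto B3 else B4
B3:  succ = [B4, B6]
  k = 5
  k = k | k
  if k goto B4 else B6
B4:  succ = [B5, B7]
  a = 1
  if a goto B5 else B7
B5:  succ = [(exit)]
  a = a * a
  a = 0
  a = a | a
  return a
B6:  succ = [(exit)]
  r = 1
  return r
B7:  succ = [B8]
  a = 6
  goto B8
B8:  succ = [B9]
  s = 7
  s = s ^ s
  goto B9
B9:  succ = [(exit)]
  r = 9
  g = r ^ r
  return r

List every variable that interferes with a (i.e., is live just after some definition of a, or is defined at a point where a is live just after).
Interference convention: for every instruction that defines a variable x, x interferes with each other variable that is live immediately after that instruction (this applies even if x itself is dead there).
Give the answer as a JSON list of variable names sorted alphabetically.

Answer: ["t"]

Analysis:
def/use:
  B0: {a,t} / ∅
  B1: {a,k,t} / ∅
  B2: {t} / {a}
  B3: {k} / ∅
  B4: {a} / ∅
  B5: {a} / {a}
  B6: {r} / ∅
  B7: {a} / ∅
  B8: {s} / ∅
  B9: {g,r} / ∅

Live sets:
  B0 li=∅ lo={a}
  B1 li=∅ lo=∅
  B2 li={a} lo=∅
  B3 li=∅ lo=∅
  B4 li=∅ lo={a}
  B5 li={a} lo=∅
  B6 li=∅ lo=∅
  B7 li=∅ lo=∅
  B8 li=∅ lo=∅
  B9 li=∅ lo=∅

Interfere edges:
  a — {t}
  g — {r}
  k — ∅
  r — {g}
  s — ∅
  t — {a}

N(a) = ["t"]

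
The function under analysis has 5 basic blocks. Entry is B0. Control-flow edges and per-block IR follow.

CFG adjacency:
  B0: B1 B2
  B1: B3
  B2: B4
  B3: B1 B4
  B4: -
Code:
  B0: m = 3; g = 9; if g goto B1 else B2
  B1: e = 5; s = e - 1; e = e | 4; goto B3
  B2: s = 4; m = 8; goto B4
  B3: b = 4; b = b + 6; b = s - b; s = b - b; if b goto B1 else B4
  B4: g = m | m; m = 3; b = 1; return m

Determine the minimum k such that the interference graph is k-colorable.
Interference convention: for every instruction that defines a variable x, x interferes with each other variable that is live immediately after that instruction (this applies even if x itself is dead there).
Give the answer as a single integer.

Per-block:
  B0: def={g,m} ue=∅
  B1: def={e,s} ue=∅
  B2: def={m,s} ue=∅
  B3: def={b,s} ue={s}
  B4: def={b,g,m} ue={m}

Liveness:
  B0 li=∅ lo={m}
  B1 li={m} lo={m,s}
  B2 li=∅ lo={m}
  B3 li={m,s} lo={m}
  B4 li={m} lo=∅

Interference:
  b: {m,s}
  e: {m,s}
  g: {m}
  m: {b,e,g,s}
  s: {b,e,m}

Registers:
  clique {b,m,s} ⇒ need ≥ 3
  assign b→r2 e→r2 g→r1 m→r0 s→r1 — no edge inside a register ⇒ χ ≤ 3
  χ = 3

Answer: 3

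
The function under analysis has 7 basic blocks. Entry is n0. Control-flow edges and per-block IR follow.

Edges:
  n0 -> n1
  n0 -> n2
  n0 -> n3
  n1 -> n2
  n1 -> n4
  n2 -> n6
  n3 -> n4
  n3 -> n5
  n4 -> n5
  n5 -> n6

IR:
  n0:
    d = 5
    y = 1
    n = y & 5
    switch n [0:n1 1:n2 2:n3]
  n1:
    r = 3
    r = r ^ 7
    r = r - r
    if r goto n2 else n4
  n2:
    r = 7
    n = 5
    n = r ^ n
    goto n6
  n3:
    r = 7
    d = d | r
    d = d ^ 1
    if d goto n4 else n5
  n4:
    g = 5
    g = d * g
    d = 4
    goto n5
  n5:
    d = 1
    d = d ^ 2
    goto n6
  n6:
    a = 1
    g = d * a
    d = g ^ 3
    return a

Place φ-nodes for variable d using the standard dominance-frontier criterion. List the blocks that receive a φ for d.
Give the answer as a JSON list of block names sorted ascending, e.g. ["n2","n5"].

idom tree: n1←n0 n2←n0 n3←n0 n4←n0 n5←n0 n6←n0
Join-block Dom:
  n2: preds {n0,n1}: {n0} ∩ {n0,n1} = {n0}; idom=n0
  n4: preds {n1,n3}: {n0,n1} ∩ {n0,n3} = {n0}; idom=n0
  n5: preds {n3,n4}: {n0,n3} ∩ {n0,n4} = {n0}; idom=n0
  n6: preds {n2,n5}: {n0,n2} ∩ {n0,n5} = {n0}; idom=n0

DF derivation:
  join n2 pred n0: · stop@n0
  join n2 pred n1: n1 stop@n0
  join n4 pred n1: n1 stop@n0
  join n4 pred n3: n3 stop@n0
  join n5 pred n3: n3 stop@n0
  join n5 pred n4: n4 stop@n0
  join n6 pred n2: n2 stop@n0
  join n6 pred n5: n5 stop@n0
  n0 → ∅
  n1 → {n2,n4}
  n2 → {n6}
  n3 → {n4,n5}
  n4 → {n5}
  n5 → {n6}
  n6 → ∅

φ for d: defs {n0,n3,n4,n5,n6}
  DF⁺ = {n4,n5,n6}

Answer: ["n4", "n5", "n6"]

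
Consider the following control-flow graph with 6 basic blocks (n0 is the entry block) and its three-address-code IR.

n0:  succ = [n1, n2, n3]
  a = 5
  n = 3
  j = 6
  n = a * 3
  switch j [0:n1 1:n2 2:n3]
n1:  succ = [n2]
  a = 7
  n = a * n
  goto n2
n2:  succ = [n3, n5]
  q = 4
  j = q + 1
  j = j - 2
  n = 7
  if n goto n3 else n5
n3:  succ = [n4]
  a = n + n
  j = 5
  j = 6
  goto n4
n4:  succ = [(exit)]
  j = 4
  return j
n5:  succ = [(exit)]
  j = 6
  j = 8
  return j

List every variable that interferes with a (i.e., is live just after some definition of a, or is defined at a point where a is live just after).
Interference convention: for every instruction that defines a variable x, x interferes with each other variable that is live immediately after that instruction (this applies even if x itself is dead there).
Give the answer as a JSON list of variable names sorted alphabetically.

Per-block:
  n0: def={a,j,n} ue=∅
  n1: def={a,n} ue={n}
  n2: def={j,n,q} ue=∅
  n3: def={a,j} ue={n}
  n4: def={j} ue=∅
  n5: def={j} ue=∅

Backward fixpoint:
  n0 li=∅ lo={n}
  n1 li={n} lo=∅
  n2 li=∅ lo={n}
  n3 li={n} lo=∅
  n4 li=∅ lo=∅
  n5 li=∅ lo=∅

Interference:
  a — {j,n}
  j — {a,n}
  n — {a,j}
  q — ∅

N(a) = ["j", "n"]

Answer: ["j", "n"]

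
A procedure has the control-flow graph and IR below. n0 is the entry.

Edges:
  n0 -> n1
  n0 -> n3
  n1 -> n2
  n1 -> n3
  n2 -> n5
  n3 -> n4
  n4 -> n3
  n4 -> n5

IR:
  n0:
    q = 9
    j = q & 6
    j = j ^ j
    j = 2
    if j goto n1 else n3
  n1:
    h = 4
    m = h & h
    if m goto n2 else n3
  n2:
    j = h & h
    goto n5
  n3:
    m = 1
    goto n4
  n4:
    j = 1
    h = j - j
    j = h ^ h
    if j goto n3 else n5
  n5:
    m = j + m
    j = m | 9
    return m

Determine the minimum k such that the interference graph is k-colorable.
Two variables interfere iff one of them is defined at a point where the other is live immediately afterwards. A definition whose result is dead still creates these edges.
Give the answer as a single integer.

def/use:
  n0: {j,q} / ∅
  n1: {h,m} / ∅
  n2: {j} / {h}
  n3: {m} / ∅
  n4: {h,j} / ∅
  n5: {j,m} / {j,m}

Liveness:
  n0 li=∅ lo=∅
  n1 li=∅ lo={h,m}
  n2 li={h,m} lo={j,m}
  n3 li=∅ lo={m}
  n4 li={m} lo={j,m}
  n5 li={j,m} lo=∅

Interfere edges:
  h — {m}
  j — {m}
  m — {h,j}
  q — ∅

Colouring:
  lower bound: {h,m} mutually conflict ⇒ χ ≥ 2
  2-colouring: R0={m,q}  R1={h,j}
  χ = 2

Answer: 2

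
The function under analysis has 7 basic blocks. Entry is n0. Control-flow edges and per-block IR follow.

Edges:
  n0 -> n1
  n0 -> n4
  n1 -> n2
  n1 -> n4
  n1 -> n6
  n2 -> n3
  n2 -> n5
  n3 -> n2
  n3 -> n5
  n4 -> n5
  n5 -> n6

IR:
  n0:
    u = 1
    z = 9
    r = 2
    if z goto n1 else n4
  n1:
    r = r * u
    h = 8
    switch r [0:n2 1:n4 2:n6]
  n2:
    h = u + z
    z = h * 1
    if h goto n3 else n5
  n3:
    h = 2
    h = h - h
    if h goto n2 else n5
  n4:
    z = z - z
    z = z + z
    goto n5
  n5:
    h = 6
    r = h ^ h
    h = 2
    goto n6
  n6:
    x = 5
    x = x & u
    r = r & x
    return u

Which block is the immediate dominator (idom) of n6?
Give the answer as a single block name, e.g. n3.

Answer: n0

Working:
idom tree: n1←n0 n2←n1 n3←n2 n4←n0 n5←n0 n6←n0
Dom at joins:
  n2: preds {n1,n3}: {n0,n1} ∩ {n0,n1,n2,n3} = {n0,n1}; idom=n1
  n4: preds {n0,n1}: {n0} ∩ {n0,n1} = {n0}; idom=n0
  n5: preds {n2,n3,n4}: {n0,n1,n2} ∩ {n0,n1,n2,n3} ∩ {n0,n4} = {n0}; idom=n0
  n6: preds {n1,n5}: {n0,n1} ∩ {n0,n5} = {n0}; idom=n0

idom(n6) = n0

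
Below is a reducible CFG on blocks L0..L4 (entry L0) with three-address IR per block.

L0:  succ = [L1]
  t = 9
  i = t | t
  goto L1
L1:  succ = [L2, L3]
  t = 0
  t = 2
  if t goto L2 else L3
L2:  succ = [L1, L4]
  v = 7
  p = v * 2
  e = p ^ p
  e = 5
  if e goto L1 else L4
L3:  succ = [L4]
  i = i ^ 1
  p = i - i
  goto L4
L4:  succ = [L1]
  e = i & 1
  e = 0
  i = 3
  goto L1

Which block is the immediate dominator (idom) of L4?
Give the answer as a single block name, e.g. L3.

idom tree: L1←L0 L2←L1 L3←L1 L4←L1
Dom∩ at merges:
  L1: preds {L0,L2,L4}: {L0} ∩ {L0,L1,L2} ∩ {L0,L1,L4} = {L0}; idom=L0
  L4: preds {L2,L3}: {L0,L1,L2} ∩ {L0,L1,L3} = {L0,L1}; idom=L1

idom(L4) = L1

Answer: L1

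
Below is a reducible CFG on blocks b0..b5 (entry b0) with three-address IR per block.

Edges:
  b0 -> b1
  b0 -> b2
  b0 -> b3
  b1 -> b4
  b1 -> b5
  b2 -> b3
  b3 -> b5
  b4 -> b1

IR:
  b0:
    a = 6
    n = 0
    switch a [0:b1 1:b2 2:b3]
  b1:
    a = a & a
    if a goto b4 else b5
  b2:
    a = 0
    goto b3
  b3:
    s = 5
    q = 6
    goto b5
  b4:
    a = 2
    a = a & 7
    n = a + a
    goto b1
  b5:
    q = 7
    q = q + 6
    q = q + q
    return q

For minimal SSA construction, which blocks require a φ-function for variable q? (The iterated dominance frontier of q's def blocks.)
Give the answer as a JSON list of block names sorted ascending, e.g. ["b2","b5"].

Answer: ["b5"]

Derivation:
idom tree: b1←b0 b2←b0 b3←b0 b4←b1 b5←b0
Dom at joins:
  b1: preds {b0,b4}: {b0} ∩ {b0,b1,b4} = {b0}; idom=b0
  b3: preds {b0,b2}: {b0} ∩ {b0,b2} = {b0}; idom=b0
  b5: preds {b1,b3}: {b0,b1} ∩ {b0,b3} = {b0}; idom=b0

DF walk-up:
  join b1 pred b0: · stop@b0
  join b1 pred b4: b4→b1 stop@b0
  join b3 pred b0: · stop@b0
  join b3 pred b2: b2 stop@b0
  join b5 pred b1: b1 stop@b0
  join b5 pred b3: b3 stop@b0
  DF(b0)=∅
  DF(b1)={b1,b5}
  DF(b2)={b3}
  DF(b3)={b5}
  DF(b4)={b1}
  DF(b5)=∅

φ for q: defs {b3,b5}
  DF⁺ = {b5}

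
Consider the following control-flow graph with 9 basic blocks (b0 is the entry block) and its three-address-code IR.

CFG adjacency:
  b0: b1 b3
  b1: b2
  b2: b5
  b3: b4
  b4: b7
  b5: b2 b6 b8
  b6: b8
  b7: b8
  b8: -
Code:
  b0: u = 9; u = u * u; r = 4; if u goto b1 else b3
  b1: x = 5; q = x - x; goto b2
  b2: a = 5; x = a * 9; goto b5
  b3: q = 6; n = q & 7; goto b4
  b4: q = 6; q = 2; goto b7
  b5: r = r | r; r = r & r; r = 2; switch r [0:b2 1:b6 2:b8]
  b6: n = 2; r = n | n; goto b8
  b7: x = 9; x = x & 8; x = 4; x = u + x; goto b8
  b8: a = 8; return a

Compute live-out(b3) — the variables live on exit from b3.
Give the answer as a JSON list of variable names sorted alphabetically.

Per-block:
  b0: {r,u} / ∅
  b1: {q,x} / ∅
  b2: {a,x} / ∅
  b3: {n,q} / ∅
  b4: {q} / ∅
  b5: {r} / {r}
  b6: {n,r} / ∅
  b7: {x} / {u}
  b8: {a} / ∅

Live sets:
  live b0: ∅→{r,u}
  live b1: {r}→{r}
  live b2: {r}→{r}
  live b3: {u}→{u}
  live b4: {u}→{u}
  live b5: {r}→{r}
  live b6: ∅→∅
  live b7: {u}→∅
  live b8: ∅→∅

live-out(b3) = ["u"]

Answer: ["u"]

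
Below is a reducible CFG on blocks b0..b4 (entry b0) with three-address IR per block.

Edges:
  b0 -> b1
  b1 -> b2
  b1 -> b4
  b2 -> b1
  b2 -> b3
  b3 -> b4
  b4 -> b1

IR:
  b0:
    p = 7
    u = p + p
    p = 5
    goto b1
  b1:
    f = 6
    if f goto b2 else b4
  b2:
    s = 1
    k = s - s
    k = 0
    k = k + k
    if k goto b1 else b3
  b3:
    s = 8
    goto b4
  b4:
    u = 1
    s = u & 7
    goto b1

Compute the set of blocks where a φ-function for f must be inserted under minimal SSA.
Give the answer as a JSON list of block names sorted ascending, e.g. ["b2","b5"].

idom tree: b1←b0 b2←b1 b3←b2 b4←b1
Dom∩ at merges:
  b1: preds {b0,b2,b4}: {b0} ∩ {b0,b1,b2} ∩ {b0,b1,b4} = {b0}; idom=b0
  b4: preds {b1,b3}: {b0,b1} ∩ {b0,b1,b2,b3} = {b0,b1}; idom=b1

DF derivation:
  b1←b0: walk · to b0
  b1←b2: walk b2→b1 to b0
  b1←b4: walk b4→b1 to b0
  b4←b1: walk · to b1
  b4←b3: walk b3→b2 to b1
  b0: DF=∅
  b1: DF={b1}
  b2: DF={b1,b4}
  b3: DF={b4}
  b4: DF={b1}

φ for f: defs {b1}
  DF⁺ = {b1}

Answer: ["b1"]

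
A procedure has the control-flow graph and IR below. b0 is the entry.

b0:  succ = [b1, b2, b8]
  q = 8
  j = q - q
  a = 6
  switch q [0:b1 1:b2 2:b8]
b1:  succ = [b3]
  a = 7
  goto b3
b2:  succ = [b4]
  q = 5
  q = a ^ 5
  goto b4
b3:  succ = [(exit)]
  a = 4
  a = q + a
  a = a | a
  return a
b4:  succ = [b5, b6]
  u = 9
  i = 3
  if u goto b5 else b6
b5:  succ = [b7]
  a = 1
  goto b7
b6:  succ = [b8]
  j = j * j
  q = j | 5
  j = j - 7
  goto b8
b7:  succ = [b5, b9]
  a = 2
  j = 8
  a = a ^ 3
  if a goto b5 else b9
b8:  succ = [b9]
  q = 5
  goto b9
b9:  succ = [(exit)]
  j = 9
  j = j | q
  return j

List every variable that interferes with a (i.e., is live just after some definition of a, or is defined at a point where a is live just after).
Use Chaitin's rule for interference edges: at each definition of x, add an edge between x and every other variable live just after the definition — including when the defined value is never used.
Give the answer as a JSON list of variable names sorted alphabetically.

Answer: ["j", "q"]

Analysis:
Per-block:
  b0: def={a,j,q} ue=∅
  b1: def={a} ue=∅
  b2: def={q} ue={a}
  b3: def={a} ue={q}
  b4: def={i,u} ue=∅
  b5: def={a} ue=∅
  b6: def={j,q} ue={j}
  b7: def={a,j} ue=∅
  b8: def={q} ue=∅
  b9: def={j} ue={q}

Liveness:
  b0 li=∅ lo={a,j,q}
  b1 li={q} lo={q}
  b2 li={a,j} lo={j,q}
  b3 li={q} lo=∅
  b4 li={j,q} lo={j,q}
  b5 li={q} lo={q}
  b6 li={j} lo=∅
  b7 li={q} lo={q}
  b8 li=∅ lo={q}
  b9 li={q} lo=∅

Interfere edges:
  a: {j,q}
  i: {j,q,u}
  j: {a,i,q,u}
  q: {a,i,j,u}
  u: {i,j,q}

N(a) = ["j", "q"]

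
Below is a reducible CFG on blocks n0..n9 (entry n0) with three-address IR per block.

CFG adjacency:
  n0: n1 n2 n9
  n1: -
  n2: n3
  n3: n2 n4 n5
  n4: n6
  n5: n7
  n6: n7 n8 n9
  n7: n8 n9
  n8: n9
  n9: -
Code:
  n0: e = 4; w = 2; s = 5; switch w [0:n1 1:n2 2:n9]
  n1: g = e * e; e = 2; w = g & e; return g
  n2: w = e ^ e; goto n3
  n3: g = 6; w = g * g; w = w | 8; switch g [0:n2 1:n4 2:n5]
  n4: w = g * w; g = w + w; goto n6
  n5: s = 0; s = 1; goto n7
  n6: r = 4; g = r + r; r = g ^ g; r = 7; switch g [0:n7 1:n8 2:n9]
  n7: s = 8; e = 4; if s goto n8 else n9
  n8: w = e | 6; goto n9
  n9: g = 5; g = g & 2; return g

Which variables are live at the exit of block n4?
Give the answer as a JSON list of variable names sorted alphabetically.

def/use:
  n0: def={e,s,w} ue=∅
  n1: def={e,g,w} ue={e}
  n2: def={w} ue={e}
  n3: def={g,w} ue=∅
  n4: def={g,w} ue={g,w}
  n5: def={s} ue=∅
  n6: def={g,r} ue=∅
  n7: def={e,s} ue=∅
  n8: def={w} ue={e}
  n9: def={g} ue=∅

Live sets:
  live n0: ∅→{e}
  live n1: {e}→∅
  live n2: {e}→{e}
  live n3: {e}→{e,g,w}
  live n4: {e,g,w}→{e}
  live n5: ∅→∅
  live n6: {e}→{e}
  live n7: ∅→{e}
  live n8: {e}→∅
  live n9: ∅→∅

live-out(n4) = ["e"]

Answer: ["e"]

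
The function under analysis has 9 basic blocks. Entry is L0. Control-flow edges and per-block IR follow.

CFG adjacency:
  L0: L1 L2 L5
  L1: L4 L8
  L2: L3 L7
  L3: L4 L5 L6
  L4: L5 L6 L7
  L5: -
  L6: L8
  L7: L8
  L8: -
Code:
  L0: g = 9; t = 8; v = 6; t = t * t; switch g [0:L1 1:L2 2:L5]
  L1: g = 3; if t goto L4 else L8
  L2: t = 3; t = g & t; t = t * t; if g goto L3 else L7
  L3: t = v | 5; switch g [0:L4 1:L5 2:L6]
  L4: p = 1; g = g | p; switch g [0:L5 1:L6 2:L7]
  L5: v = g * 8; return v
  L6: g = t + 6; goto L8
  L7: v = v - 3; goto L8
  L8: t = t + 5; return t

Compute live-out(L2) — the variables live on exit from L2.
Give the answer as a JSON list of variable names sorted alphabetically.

Block summaries:
  L0: def={g,t,v} ue=∅
  L1: def={g} ue={t}
  L2: def={t} ue={g}
  L3: def={t} ue={g,v}
  L4: def={g,p} ue={g}
  L5: def={v} ue={g}
  L6: def={g} ue={t}
  L7: def={v} ue={v}
  L8: def={t} ue={t}

Live sets:
  L0: in=∅ out={g,t,v}
  L1: in={t,v} out={g,t,v}
  L2: in={g,v} out={g,t,v}
  L3: in={g,v} out={g,t,v}
  L4: in={g,t,v} out={g,t,v}
  L5: in={g} out=∅
  L6: in={t} out={t}
  L7: in={t,v} out={t}
  L8: in={t} out=∅

live-out(L2) = ["g", "t", "v"]

Answer: ["g", "t", "v"]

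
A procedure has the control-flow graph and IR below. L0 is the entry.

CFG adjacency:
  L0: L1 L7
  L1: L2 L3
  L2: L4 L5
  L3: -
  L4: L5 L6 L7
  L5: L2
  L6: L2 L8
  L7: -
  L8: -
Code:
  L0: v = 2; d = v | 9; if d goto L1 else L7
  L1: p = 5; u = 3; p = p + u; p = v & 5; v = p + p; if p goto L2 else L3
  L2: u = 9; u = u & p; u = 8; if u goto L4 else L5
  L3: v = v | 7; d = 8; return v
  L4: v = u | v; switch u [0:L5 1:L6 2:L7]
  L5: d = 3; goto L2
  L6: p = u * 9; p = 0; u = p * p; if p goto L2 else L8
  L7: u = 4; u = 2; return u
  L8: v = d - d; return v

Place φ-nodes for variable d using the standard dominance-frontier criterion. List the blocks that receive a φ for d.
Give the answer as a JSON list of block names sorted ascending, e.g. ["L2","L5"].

idom tree: L1←L0 L2←L1 L3←L1 L4←L2 L5←L2 L6←L4 L7←L0 L8←L6
Dom∩ at merges:
  L2: preds {L1,L5,L6}: {L0,L1} ∩ {L0,L1,L2,L5} ∩ {L0,L1,L2,L4,L6} = {L0,L1}; idom=L1
  L5: preds {L2,L4}: {L0,L1,L2} ∩ {L0,L1,L2,L4} = {L0,L1,L2}; idom=L2
  L7: preds {L0,L4}: {L0} ∩ {L0,L1,L2,L4} = {L0}; idom=L0

DF derivation:
  join L2 pred L1: · stop@L1
  join L2 pred L5: L5→L2 stop@L1
  join L2 pred L6: L6→L4→L2 stop@L1
  join L5 pred L2: · stop@L2
  join L5 pred L4: L4 stop@L2
  join L7 pred L0: · stop@L0
  join L7 pred L4: L4→L2→L1 stop@L0
  L0 → ∅
  L1 → {L7}
  L2 → {L2,L7}
  L3 → ∅
  L4 → {L2,L5,L7}
  L5 → {L2}
  L6 → {L2}
  L7 → ∅
  L8 → ∅

φ for d: defs {L0,L3,L5}
  DF⁺ = {L2,L7}

Answer: ["L2", "L7"]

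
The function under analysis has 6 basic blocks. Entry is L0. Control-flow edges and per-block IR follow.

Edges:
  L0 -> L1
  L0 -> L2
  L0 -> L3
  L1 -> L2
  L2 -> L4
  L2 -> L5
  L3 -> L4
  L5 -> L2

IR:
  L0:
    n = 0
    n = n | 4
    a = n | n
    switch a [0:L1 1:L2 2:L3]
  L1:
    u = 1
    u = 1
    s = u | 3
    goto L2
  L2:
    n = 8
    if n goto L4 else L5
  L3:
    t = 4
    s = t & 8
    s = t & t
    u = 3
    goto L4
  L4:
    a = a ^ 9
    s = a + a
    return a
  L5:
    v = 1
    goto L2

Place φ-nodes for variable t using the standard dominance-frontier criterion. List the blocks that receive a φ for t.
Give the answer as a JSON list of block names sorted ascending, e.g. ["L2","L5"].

idom tree: L1←L0 L2←L0 L3←L0 L4←L0 L5←L2
Join-block Dom:
  L2: preds {L0,L1,L5}: {L0} ∩ {L0,L1} ∩ {L0,L2,L5} = {L0}; idom=L0
  L4: preds {L2,L3}: {L0,L2} ∩ {L0,L3} = {L0}; idom=L0

DF derivation:
  L2←L0: walk · to L0
  L2←L1: walk L1 to L0
  L2←L5: walk L5→L2 to L0
  L4←L2: walk L2 to L0
  L4←L3: walk L3 to L0
  L0: DF=∅
  L1: DF={L2}
  L2: DF={L2,L4}
  L3: DF={L4}
  L4: DF=∅
  L5: DF={L2}

φ for t: defs {L3}
  DF⁺ = {L4}

Answer: ["L4"]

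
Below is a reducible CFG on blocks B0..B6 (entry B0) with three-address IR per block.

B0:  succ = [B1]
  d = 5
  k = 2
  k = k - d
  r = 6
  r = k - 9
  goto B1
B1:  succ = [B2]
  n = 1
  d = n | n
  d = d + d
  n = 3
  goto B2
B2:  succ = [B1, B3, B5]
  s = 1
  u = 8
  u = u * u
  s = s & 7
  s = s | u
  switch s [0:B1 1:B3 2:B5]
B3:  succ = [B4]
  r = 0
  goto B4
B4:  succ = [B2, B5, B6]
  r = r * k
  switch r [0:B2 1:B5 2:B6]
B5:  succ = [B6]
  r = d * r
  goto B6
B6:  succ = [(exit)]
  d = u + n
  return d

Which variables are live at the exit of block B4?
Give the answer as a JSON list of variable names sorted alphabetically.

Block summaries:
  B0: {d,k,r} / ∅
  B1: {d,n} / ∅
  B2: {s,u} / ∅
  B3: {r} / ∅
  B4: {r} / {k,r}
  B5: {r} / {d,r}
  B6: {d} / {n,u}

Live sets:
  B0: in=∅ out={k,r}
  B1: in={k,r} out={d,k,n,r}
  B2: in={d,k,n,r} out={d,k,n,r,u}
  B3: in={d,k,n,u} out={d,k,n,r,u}
  B4: in={d,k,n,r,u} out={d,k,n,r,u}
  B5: in={d,n,r,u} out={n,u}
  B6: in={n,u} out=∅

live-out(B4) = ["d", "k", "n", "r", "u"]

Answer: ["d", "k", "n", "r", "u"]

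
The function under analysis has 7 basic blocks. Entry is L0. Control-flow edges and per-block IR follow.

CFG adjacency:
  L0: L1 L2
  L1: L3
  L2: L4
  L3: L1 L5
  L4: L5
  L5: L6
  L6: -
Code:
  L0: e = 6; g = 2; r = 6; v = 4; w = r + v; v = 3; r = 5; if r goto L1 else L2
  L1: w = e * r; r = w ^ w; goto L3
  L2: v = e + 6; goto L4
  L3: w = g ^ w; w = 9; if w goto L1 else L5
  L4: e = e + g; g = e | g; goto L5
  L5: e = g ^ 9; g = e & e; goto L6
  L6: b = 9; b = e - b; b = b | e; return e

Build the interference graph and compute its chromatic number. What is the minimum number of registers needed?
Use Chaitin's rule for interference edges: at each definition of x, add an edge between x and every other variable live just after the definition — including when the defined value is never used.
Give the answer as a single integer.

Per-block:
  L0 def {e,g,r,v,w} use ∅
  L1 def {r,w} use {e,r}
  L2 def {v} use {e}
  L3 def {w} use {g,w}
  L4 def {e,g} use {e,g}
  L5 def {e,g} use {g}
  L6 def {b} use {e}

Liveness:
  L0 li=∅ lo={e,g,r}
  L1 li={e,g,r} lo={e,g,r,w}
  L2 li={e,g} lo={e,g}
  L3 li={e,g,r,w} lo={e,g,r}
  L4 li={e,g} lo={g}
  L5 li={g} lo={e}
  L6 li={e} lo=∅

Interference:
  b — {e}
  e — {b,g,r,v,w}
  g — {e,r,v,w}
  r — {e,g,v,w}
  v — {e,g,r}
  w — {e,g,r}

Colouring:
  {e,g,r,v} pairwise interfere (4-clique) ⇒ χ ≥ 4
  4-colouring: c0={e}  c1={b,g}  c2={r}  c3={v,w}
  χ = 4

Answer: 4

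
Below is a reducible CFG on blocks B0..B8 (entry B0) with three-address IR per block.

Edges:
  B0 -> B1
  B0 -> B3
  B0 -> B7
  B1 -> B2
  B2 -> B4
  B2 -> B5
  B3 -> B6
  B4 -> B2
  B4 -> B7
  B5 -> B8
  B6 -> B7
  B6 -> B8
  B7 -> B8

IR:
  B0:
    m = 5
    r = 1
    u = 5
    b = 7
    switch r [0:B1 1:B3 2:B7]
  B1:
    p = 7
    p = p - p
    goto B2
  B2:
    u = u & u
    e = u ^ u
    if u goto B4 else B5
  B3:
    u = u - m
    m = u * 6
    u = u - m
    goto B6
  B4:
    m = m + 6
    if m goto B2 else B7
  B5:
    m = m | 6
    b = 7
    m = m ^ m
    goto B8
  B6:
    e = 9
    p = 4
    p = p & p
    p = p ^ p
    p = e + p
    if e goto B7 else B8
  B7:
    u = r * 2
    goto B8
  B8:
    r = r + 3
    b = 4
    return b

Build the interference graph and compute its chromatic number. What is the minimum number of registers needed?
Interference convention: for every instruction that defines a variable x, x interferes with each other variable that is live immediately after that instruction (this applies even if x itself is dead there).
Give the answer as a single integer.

Block summaries:
  B0 def {b,m,r,u} use ∅
  B1 def {p} use ∅
  B2 def {e,u} use {u}
  B3 def {m,u} use {m,u}
  B4 def {m} use {m}
  B5 def {b,m} use {m}
  B6 def {e,p} use ∅
  B7 def {u} use {r}
  B8 def {b,r} use {r}

Live sets:
  live B0: ∅→{m,r,u}
  live B1: {m,r,u}→{m,r,u}
  live B2: {m,r,u}→{m,r,u}
  live B3: {m,r,u}→{r}
  live B4: {m,r,u}→{m,r,u}
  live B5: {m,r}→{r}
  live B6: {r}→{r}
  live B7: {r}→{r}
  live B8: {r}→∅

Conflict graph:
  b — {m,r,u}
  e — {m,p,r,u}
  m — {b,e,p,r,u}
  p — {e,m,r,u}
  r — {b,e,m,p,u}
  u — {b,e,m,p,r}

Chromatic number:
  {e,m,p,r,u} pairwise interfere (5-clique) ⇒ χ ≥ 5
  5-colouring: c0={m}  c1={r}  c2={u}  c3={b,e}  c4={p}
  χ = 5

Answer: 5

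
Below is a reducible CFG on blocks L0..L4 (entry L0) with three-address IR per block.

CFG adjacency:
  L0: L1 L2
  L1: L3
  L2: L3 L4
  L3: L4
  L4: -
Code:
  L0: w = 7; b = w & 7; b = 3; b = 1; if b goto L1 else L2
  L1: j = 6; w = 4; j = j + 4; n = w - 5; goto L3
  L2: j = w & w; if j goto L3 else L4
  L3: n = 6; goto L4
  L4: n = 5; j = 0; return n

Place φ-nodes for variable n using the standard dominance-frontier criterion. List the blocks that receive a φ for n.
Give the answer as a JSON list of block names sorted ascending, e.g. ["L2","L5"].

idom tree: L1←L0 L2←L0 L3←L0 L4←L0
Dom at joins:
  L3: preds {L1,L2}: {L0,L1} ∩ {L0,L2} = {L0}; idom=L0
  L4: preds {L2,L3}: {L0,L2} ∩ {L0,L3} = {L0}; idom=L0

DF derivation:
  join L3 pred L1: L1 stop@L0
  join L3 pred L2: L2 stop@L0
  join L4 pred L2: L2 stop@L0
  join L4 pred L3: L3 stop@L0
  L0 → ∅
  L1 → {L3}
  L2 → {L3,L4}
  L3 → {L4}
  L4 → ∅

φ for n: defs {L1,L3,L4}
  DF⁺ = {L3,L4}

Answer: ["L3", "L4"]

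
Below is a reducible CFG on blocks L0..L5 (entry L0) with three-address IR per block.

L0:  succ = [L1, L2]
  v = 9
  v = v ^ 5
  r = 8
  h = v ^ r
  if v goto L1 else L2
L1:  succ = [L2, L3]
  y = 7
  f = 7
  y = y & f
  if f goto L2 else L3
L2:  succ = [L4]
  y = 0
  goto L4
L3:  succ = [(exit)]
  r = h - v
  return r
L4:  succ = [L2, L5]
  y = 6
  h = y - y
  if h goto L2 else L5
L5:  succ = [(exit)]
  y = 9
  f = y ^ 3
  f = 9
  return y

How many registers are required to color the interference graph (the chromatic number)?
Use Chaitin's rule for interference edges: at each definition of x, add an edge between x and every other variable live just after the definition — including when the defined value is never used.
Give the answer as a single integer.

Answer: 4

Derivation:
Per-block:
  L0: {h,r,v} / ∅
  L1: {f,y} / ∅
  L2: {y} / ∅
  L3: {r} / {h,v}
  L4: {h,y} / ∅
  L5: {f,y} / ∅

Liveness:
  L0: in=∅ out={h,v}
  L1: in={h,v} out={h,v}
  L2: in=∅ out=∅
  L3: in={h,v} out=∅
  L4: in=∅ out=∅
  L5: in=∅ out=∅

Interference:
  f: {h,v,y}
  h: {f,v,y}
  r: {v}
  v: {f,h,r,y}
  y: {f,h,v}

Colouring:
  clique {f,h,v,y} ⇒ need ≥ 4
  assign f→c1 h→c2 r→c1 v→c0 y→c3 — no edge inside a register ⇒ χ ≤ 4
  χ = 4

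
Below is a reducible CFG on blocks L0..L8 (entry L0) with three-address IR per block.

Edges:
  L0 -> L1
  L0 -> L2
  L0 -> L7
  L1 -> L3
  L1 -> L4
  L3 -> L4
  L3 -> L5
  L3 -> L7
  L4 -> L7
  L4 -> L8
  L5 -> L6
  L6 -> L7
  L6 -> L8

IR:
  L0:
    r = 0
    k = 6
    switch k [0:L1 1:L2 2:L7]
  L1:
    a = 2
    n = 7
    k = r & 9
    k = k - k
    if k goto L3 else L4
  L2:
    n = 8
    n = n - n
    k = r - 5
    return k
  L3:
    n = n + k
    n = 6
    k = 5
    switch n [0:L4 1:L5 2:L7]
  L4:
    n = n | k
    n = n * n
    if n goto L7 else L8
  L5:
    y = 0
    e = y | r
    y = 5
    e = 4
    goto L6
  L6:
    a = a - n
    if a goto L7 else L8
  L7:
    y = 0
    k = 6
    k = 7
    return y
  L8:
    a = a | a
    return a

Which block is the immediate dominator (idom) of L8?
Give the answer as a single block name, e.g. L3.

Answer: L1

Working:
idom tree: L1←L0 L2←L0 L3←L1 L4←L1 L5←L3 L6←L5 L7←L0 L8←L1
Dom∩ at merges:
  L4: preds {L1,L3}: {L0,L1} ∩ {L0,L1,L3} = {L0,L1}; idom=L1
  L7: preds {L0,L3,L4,L6}: {L0} ∩ {L0,L1,L3} ∩ {L0,L1,L4} ∩ {L0,L1,L3,L5,L6} = {L0}; idom=L0
  L8: preds {L4,L6}: {L0,L1,L4} ∩ {L0,L1,L3,L5,L6} = {L0,L1}; idom=L1

idom(L8) = L1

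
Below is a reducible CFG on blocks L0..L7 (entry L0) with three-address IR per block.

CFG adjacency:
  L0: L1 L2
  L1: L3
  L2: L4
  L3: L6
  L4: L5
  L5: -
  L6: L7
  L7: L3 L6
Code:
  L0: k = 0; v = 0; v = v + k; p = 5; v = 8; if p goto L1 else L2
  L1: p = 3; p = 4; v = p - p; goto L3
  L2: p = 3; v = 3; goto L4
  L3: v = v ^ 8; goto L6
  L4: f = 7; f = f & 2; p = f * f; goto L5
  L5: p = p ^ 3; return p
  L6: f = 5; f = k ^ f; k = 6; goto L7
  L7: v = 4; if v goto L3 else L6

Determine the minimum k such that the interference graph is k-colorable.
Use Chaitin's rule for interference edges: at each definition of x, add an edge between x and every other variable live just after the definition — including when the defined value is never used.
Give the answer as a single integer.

Answer: 3

Working:
Block summaries:
  L0: def={k,p,v} ue=∅
  L1: def={p,v} ue=∅
  L2: def={p,v} ue=∅
  L3: def={v} ue={v}
  L4: def={f,p} ue=∅
  L5: def={p} ue={p}
  L6: def={f,k} ue={k}
  L7: def={v} ue=∅

Live sets:
  live L0: ∅→{k}
  live L1: {k}→{k,v}
  live L2: ∅→∅
  live L3: {k,v}→{k}
  live L4: ∅→{p}
  live L5: {p}→∅
  live L6: {k}→{k}
  live L7: {k}→{k,v}

Interference:
  f: {k}
  k: {f,p,v}
  p: {k,v}
  v: {k,p}

Colouring:
  lower bound: {k,p,v} mutually conflict ⇒ χ ≥ 3
  assign f→c1 k→c0 p→c1 v→c2 — no edge inside a register ⇒ χ ≤ 3
  χ = 3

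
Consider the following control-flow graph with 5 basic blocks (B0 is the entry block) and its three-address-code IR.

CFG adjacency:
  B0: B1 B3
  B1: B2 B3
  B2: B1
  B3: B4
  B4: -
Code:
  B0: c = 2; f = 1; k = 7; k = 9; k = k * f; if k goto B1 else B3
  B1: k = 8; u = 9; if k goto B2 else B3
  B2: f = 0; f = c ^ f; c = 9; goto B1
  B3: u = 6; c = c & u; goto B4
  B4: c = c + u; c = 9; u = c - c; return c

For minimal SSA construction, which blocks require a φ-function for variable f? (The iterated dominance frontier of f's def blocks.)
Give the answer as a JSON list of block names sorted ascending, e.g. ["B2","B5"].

idom tree: B1←B0 B2←B1 B3←B0 B4←B3
Join-block Dom:
  B1: preds {B0,B2}: {B0} ∩ {B0,B1,B2} = {B0}; idom=B0
  B3: preds {B0,B1}: {B0} ∩ {B0,B1} = {B0}; idom=B0

DF walk-up:
  join B1 pred B0: · stop@B0
  join B1 pred B2: B2→B1 stop@B0
  join B3 pred B0: · stop@B0
  join B3 pred B1: B1 stop@B0
  B0 → ∅
  B1 → {B1,B3}
  B2 → {B1}
  B3 → ∅
  B4 → ∅

φ for f: defs {B0,B2}
  DF⁺ = {B1,B3}

Answer: ["B1", "B3"]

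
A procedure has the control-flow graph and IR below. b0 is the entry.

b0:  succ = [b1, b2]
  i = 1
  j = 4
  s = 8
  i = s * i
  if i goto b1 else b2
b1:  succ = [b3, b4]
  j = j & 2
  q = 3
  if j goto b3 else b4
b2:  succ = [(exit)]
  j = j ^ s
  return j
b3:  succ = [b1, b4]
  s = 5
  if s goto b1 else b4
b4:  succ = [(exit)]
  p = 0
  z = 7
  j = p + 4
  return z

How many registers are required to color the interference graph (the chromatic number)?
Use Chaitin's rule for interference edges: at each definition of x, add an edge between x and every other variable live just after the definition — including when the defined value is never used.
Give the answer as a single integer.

Per-block:
  b0: def={i,j,s} ue=∅
  b1: def={j,q} ue={j}
  b2: def={j} ue={j,s}
  b3: def={s} ue=∅
  b4: def={j,p,z} ue=∅

Backward fixpoint:
  b0: in=∅ out={j,s}
  b1: in={j} out={j}
  b2: in={j,s} out=∅
  b3: in={j} out={j}
  b4: in=∅ out=∅

Conflict graph:
  i: {j,s}
  j: {i,q,s,z}
  p: {z}
  q: {j}
  s: {i,j}
  z: {j,p}

Colouring:
  {i,j,s} pairwise interfere (3-clique) ⇒ χ ≥ 3
  assign i→r1 j→r0 p→r0 q→r1 s→r2 z→r1 — no edge inside a register ⇒ χ ≤ 3
  χ = 3

Answer: 3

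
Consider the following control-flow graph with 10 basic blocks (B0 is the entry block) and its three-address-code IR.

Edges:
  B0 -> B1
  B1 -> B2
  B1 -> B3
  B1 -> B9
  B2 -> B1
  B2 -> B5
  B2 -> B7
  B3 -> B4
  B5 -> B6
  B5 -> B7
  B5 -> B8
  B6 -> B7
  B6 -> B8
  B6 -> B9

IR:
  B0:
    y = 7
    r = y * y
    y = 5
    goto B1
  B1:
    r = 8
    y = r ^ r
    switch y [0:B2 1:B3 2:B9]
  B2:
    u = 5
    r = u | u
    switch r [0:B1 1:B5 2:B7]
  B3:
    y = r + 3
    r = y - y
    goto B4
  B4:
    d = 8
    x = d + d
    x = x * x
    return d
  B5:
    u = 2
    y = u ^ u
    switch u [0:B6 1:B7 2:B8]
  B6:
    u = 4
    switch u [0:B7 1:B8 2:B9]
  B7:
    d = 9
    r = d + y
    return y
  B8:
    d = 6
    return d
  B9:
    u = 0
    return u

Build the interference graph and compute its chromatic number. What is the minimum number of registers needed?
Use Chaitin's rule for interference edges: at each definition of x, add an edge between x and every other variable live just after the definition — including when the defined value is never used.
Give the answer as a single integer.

Answer: 2

Derivation:
Block summaries:
  B0: {r,y} / ∅
  B1: {r,y} / ∅
  B2: {r,u} / ∅
  B3: {r,y} / {r}
  B4: {d,x} / ∅
  B5: {u,y} / ∅
  B6: {u} / ∅
  B7: {d,r} / {y}
  B8: {d} / ∅
  B9: {u} / ∅

Liveness:
  B0 li=∅ lo=∅
  B1 li=∅ lo={r,y}
  B2 li={y} lo={y}
  B3 li={r} lo=∅
  B4 li=∅ lo=∅
  B5 li=∅ lo={y}
  B6 li={y} lo={y}
  B7 li={y} lo=∅
  B8 li=∅ lo=∅
  B9 li=∅ lo=∅

Conflict graph:
  d: {x,y}
  r: {y}
  u: {y}
  x: {d}
  y: {d,r,u}

Chromatic number:
  lower bound: {d,x} mutually conflict ⇒ χ ≥ 2
  assign d→R1 r→R1 u→R1 x→R0 y→R0 — no edge inside a register ⇒ χ ≤ 2
  χ = 2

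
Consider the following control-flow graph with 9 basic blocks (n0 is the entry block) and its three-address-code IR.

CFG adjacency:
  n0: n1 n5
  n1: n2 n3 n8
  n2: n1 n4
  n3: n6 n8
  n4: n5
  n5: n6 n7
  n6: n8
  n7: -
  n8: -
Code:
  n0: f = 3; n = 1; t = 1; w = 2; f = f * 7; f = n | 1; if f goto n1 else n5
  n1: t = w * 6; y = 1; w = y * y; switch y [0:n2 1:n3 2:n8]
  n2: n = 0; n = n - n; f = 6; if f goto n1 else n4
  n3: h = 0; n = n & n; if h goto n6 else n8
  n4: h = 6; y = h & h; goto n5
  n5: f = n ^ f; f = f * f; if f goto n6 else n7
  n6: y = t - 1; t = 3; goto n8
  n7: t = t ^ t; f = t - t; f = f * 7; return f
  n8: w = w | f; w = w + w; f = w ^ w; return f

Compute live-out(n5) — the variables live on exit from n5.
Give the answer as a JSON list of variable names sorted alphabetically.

def/use:
  n0: {f,n,t,w} / ∅
  n1: {t,w,y} / {w}
  n2: {f,n} / ∅
  n3: {h,n} / {n}
  n4: {h,y} / ∅
  n5: {f} / {f,n}
  n6: {t,y} / {t}
  n7: {f,t} / {t}
  n8: {f,w} / {f,w}

Backward fixpoint:
  n0: in=∅ out={f,n,t,w}
  n1: in={f,n,w} out={f,n,t,w}
  n2: in={t,w} out={f,n,t,w}
  n3: in={f,n,t,w} out={f,t,w}
  n4: in={f,n,t,w} out={f,n,t,w}
  n5: in={f,n,t,w} out={f,t,w}
  n6: in={f,t,w} out={f,w}
  n7: in={t} out=∅
  n8: in={f,w} out=∅

live-out(n5) = ["f", "t", "w"]

Answer: ["f", "t", "w"]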